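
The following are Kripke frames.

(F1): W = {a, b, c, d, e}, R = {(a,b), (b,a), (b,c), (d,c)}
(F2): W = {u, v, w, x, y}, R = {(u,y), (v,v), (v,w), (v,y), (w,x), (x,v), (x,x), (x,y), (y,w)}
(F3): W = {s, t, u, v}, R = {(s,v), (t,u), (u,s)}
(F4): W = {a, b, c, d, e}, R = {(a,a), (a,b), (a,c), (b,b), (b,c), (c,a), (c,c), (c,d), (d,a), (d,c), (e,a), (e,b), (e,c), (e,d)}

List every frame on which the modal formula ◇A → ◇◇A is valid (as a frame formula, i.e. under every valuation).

(F4)

The schema corresponds to a generalized confluence (Geach) condition: ∀x ∀y (xRy → ∃w (y = w ∧ xR²w)).
(F1): fails — aRb but no w with b=w and aR²w.
(F2): fails — uRy but no t with y=t and uR²t.
(F3): fails — sRv but no w with v=w and sR²w.
(F4): condition met.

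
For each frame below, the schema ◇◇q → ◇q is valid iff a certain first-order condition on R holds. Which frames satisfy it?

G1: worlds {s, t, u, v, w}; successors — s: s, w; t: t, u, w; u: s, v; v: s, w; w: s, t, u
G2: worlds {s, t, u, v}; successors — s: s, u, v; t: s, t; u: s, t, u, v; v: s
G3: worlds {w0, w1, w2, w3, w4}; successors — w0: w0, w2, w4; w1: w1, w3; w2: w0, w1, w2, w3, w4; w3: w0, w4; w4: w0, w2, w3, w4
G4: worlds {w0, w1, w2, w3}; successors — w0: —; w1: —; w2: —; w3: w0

G4

The schema corresponds to transitivity: ∀x ∀y ∀z (Rxy ∧ Ryz → Rxz).
G1: fails — Ruv and Rvw but not Ruw.
G2: fails — Rts and Rsv but not Rtv.
G3: fails — Rw0w4 and Rw4w3 but not Rw0w3.
G4: ✓.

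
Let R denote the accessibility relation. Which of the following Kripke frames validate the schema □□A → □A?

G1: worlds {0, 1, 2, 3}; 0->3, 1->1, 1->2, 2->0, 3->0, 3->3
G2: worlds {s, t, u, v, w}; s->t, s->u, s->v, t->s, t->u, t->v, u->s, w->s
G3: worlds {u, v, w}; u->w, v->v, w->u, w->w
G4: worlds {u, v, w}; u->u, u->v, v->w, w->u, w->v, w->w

This is the axiom for density; its first-order frame correspondent is ∀x ∀y (Rxy → ∃z (Rxz ∧ Rzy)).
G1: fails — R20 but no z with R2z and Rz0.
G2: fails — Rus but no z with Ruz and Rzs.
G3: satisfies the condition.
G4: satisfies the condition.
Valid on: G3, G4.

G3, G4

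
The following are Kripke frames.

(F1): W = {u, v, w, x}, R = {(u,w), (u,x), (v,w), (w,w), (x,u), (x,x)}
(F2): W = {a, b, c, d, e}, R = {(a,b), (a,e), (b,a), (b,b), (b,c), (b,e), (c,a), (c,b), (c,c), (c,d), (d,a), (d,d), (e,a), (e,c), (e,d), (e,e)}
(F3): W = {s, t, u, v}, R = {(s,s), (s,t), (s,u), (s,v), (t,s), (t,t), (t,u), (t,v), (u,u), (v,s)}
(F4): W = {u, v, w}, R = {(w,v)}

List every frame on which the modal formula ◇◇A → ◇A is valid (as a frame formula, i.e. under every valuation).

This is the axiom for transitivity; its first-order frame correspondent is ∀x ∀y ∀z (Rxy ∧ Ryz → Rxz).
(F1): fails — Rxu and Ruw but not Rxw.
(F2): fails — Rbc and Rcd but not Rbd.
(F3): fails — Rvs and Rsv but not Rvv.
(F4): condition met.
Valid on: (F4).

(F4)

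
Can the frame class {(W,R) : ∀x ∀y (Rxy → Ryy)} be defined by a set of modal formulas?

This is a Sahlqvist condition; the T□ axiom □(□r → r) defines it.
Suppose □(□r→r) is valid. Take Rxy and set V(r)={w : Ryw}. Then at y, □r holds; since □(□r→r) at x, □r→r at y, so r at y, i.e. Ryy.

Yes — defined by □(□r → r)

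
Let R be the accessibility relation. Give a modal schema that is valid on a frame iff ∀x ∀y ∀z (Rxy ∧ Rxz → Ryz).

◇r → □◇r

The condition is the Euclidean property. The 5 schema ◇r → □◇r defines it.
Suppose ◇r→□◇r is valid. Take Rxy, Rxz and set V(r)={y}. Then ◇r at x, so □◇r at x, so ◇r at z, so some w with Rzw has r; w=y, i.e. Rzy. By symmetry of the argument, Ryz.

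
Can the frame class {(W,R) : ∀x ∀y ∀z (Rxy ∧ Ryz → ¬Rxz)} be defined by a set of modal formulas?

If a class were modally definable it would be closed under surjective bounded morphisms (Goldblatt–Thomason).
The 5-cycle (worlds w0,w1,w2,w3,w4 with w0→w1→w2→w3→w4→w0) is intransitive. Mapping every world to a single reflexive point • is a surjective bounded morphism; the reflexive point is not intransitive (R••∧R•• but R••).
So the class is not modally definable.

Not modally definable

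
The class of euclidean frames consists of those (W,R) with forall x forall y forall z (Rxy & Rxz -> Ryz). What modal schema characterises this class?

◇ψ → □◇ψ

A defining formula is ◇ψ → □◇ψ (the 5 axiom).
Suppose ◇ψ→□◇ψ is valid. Take Rxy, Rxz and set V(ψ)={y}. Then ◇ψ at x, so □◇ψ at x, so ◇ψ at z, so some w with Rzw has ψ; w=y, i.e. Rzy. By symmetry of the argument, Ryz.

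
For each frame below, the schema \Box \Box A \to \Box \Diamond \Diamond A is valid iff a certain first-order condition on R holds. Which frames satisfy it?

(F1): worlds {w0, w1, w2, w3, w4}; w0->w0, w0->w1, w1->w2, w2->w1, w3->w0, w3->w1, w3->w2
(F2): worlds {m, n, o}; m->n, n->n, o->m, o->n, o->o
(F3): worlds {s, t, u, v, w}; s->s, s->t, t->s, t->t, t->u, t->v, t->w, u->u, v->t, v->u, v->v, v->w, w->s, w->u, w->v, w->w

This is the axiom for a generalized confluence (Geach) condition; its first-order frame correspondent is \forall x \forall z (xRz \to \exists w (x R^2 w \wedge z R^2 w)).
(F1): fails — w1Rw2 but no w with w1R²w and w2R²w.
(F2): satisfies the condition.
(F3): satisfies the condition.
Valid on: (F2), (F3).

(F2), (F3)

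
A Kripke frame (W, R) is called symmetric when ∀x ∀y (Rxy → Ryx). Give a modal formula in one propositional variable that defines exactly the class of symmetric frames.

This is symmetry; the standard corresponding axiom is B: s → □◇s.
Suppose s→□◇s is valid. Take Rxy and set V(s)={x}. Then s at x, so □◇s at x, so ◇s at y, so some z with Ryz has s; z=x, i.e. Ryx.

s → □◇s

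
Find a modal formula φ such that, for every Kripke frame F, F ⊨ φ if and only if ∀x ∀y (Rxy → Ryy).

□(□ψ → ψ)

This is shift-reflexivity; the standard corresponding axiom is T□: □(□ψ → ψ).
Suppose □(□ψ→ψ) is valid. Take Rxy and set V(ψ)={w : Ryw}. Then at y, □ψ holds; since □(□ψ→ψ) at x, □ψ→ψ at y, so ψ at y, i.e. Ryy.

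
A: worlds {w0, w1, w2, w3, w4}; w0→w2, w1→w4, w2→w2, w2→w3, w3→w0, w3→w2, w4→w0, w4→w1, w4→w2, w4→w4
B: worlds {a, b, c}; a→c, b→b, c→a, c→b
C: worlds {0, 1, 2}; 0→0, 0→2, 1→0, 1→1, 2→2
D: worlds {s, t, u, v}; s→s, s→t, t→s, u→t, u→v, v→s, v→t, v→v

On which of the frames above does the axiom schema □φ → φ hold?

The schema corresponds to reflexivity: ∀x Rxx.
A: fails — world w0 does not see itself.
B: fails — world a does not see itself.
C: condition met.
D: fails — world t does not see itself.

C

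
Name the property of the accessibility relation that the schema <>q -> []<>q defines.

Suppose ◇q→□◇q is valid. Take Rxy, Rxz and set V(q)={y}. Then ◇q at x, so □◇q at x, so ◇q at z, so some w with Rzw has q; w=y, i.e. Rzy. By symmetry of the argument, Ryz.

the Euclidean property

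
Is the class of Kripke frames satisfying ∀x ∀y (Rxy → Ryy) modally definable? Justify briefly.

This is a Sahlqvist condition; the T□ axiom □(□p → p) defines it.
Suppose □(□p→p) is valid. Take Rxy and set V(p)={w : Ryw}. Then at y, □p holds; since □(□p→p) at x, □p→p at y, so p at y, i.e. Ryy.

Yes — defined by □(□p → p)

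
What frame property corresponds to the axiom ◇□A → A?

Equivalently (dual form): A → □◇A.
Suppose A→□◇A is valid. Take Rxy and set V(A)={x}. Then A at x, so □◇A at x, so ◇A at y, so some z with Ryz has A; z=x, i.e. Ryx.

symmetry: ∀x ∀y (Rxy → Ryx)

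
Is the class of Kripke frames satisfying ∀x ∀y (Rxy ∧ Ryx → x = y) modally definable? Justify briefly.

Not definable by any modal formula

If a class were modally definable it would be closed under surjective bounded morphisms (Goldblatt–Thomason).
The 6-cycle (worlds w0,w1,w2,w3,w4,w5 with w0→w1→w2→w3→w4→w5→w0) is antisymmetric. Sending even-indexed worlds to • and odd-indexed worlds to ∘ is a surjective bounded morphism onto the two-world frame with •↔∘, which is not antisymmetric.
So the class is not modally definable.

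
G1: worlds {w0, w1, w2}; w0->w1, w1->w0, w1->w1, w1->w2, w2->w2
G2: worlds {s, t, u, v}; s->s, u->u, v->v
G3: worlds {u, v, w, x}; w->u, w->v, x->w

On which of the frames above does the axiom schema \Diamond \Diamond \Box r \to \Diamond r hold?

Frame correspondent (Sahlqvist): \forall x \forall y (x R^2 y \to \exists w (yRw \wedge xRw)) — i.e. a generalized confluence (Geach) condition.
G1: fails — w0R²w2 but no w with w2Rw and w0Rw.
G2: condition met.
G3: fails — xR²u but no t with uRt and xRt.
Valid on: G2.

G2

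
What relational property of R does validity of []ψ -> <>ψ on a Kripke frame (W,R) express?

seriality: forall x exists y Rxy

Suppose □ψ→◇ψ is valid. At any x set V(ψ)=W. Then □ψ at x, so ◇ψ at x, so x has a successor.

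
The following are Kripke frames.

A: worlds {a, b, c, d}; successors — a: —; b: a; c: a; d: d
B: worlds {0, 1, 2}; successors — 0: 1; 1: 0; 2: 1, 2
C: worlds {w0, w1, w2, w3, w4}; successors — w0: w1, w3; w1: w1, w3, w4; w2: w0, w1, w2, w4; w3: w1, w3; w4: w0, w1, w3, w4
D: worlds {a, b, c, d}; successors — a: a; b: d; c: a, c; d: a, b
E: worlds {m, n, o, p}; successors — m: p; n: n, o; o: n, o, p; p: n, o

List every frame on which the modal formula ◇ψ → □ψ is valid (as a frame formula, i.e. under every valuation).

A

The schema corresponds to partial functionality: ∀x ∀y ∀z (Rxy ∧ Rxz → y = z).
A: ✓.
B: fails — 2 sees both 1 and 2.
C: fails — w0 sees both w1 and w3.
D: fails — c sees both a and c.
E: fails — n sees both n and o.
Valid on: A.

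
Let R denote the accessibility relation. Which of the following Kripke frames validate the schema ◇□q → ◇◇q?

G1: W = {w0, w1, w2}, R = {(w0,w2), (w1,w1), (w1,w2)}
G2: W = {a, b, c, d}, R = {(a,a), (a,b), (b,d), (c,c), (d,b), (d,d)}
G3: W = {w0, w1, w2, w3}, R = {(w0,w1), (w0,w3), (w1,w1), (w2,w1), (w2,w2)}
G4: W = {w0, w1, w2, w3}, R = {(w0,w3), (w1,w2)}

G2

This is the axiom for a generalized confluence (Geach) condition; its first-order frame correspondent is ∀x ∀y (xRy → ∃w (yRw ∧ xR²w)).
G1: fails — w0Rw2 but no w with w2Rw and w0R²w.
G2: satisfies the condition.
G3: fails — w0Rw3 but no w with w3Rw and w0R²w.
G4: fails — w0Rw3 but no w with w3Rw and w0R²w.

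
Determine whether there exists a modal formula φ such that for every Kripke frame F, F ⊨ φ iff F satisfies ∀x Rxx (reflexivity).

The condition is reflexivity. A defining modal formula is □p → p.
Suppose □p→p is valid. At any x set V(p)={w : Rxw}. Then □p holds at x, so p holds at x, i.e. Rxx.

Definable; □p → p defines it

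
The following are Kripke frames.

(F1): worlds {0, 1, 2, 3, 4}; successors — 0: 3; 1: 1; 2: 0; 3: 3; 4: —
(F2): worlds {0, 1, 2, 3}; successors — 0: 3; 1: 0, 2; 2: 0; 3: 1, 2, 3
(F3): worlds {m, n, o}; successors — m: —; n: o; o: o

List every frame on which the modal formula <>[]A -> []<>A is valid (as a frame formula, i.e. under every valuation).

(F1), (F3)

This is the axiom for convergence; its first-order frame correspondent is forall x forall y forall z (Rxy & Rxz -> exists w (Ryw & Rzw)).
(F1): satisfies the condition.
(F2): fails — R10 and R12 but 0 and 2 have no common successor.
(F3): satisfies the condition.
Valid on: (F1), (F3).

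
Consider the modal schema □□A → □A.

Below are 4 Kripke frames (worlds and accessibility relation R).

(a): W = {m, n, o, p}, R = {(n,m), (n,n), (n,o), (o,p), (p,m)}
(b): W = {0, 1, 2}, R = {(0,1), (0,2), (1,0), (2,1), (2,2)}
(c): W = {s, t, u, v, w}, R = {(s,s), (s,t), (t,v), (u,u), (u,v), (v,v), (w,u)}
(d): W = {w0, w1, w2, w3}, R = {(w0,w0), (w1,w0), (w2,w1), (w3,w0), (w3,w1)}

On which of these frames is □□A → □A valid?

(c)

Frame correspondent (Sahlqvist): ∀x ∀y (Rxy → ∃z (Rxz ∧ Rzy)) — i.e. density.
(a): fails — Rop but no z with Roz and Rzp.
(b): fails — R10 but no z with R1z and Rz0.
(c): condition met.
(d): fails — Rw3w1 but no z with Rw3z and Rzw1.
Valid on: (c).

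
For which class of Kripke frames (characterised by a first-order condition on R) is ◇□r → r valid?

This is frame-equivalent to r → □◇r (substitute ¬r for r and contrapose).
Suppose r→□◇r is valid. Take Rxy and set V(r)={x}. Then r at x, so □◇r at x, so ◇r at y, so some z with Ryz has r; z=x, i.e. Ryx.

symmetry: ∀x ∀y (Rxy → Ryx)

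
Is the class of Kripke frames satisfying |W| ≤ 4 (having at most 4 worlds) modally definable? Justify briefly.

If a class were modally definable it would be closed under disjoint unions (Goldblatt–Thomason).
Any modal formula valid on each of 5 disjoint one-world frames is valid on their disjoint union (validity is preserved under disjoint unions). Each one-world frame has |W|=1≤4, but the union has |W|=5.
So the class is not modally definable.

Not definable by any modal formula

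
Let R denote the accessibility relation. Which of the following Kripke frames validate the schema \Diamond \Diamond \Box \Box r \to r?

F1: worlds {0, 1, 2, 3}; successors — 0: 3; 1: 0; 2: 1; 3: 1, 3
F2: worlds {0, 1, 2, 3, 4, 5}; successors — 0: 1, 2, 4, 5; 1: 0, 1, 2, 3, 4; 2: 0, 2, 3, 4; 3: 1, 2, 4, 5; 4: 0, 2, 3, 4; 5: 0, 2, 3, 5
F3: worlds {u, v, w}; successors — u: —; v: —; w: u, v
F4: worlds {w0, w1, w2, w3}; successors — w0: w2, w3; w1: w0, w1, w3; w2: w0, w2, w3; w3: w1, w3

This is the axiom for a generalized confluence (Geach) condition; its first-order frame correspondent is \forall x \forall y (x R^2 y \to \exists w (y R^2 w \wedge x = w)).
F1: fails — 0R²1 but no w with 1R²w and 0=w.
F2: holds.
F3: holds.
F4: fails — w2R²w3 but no w with w3R²w and w2=w.

F2, F3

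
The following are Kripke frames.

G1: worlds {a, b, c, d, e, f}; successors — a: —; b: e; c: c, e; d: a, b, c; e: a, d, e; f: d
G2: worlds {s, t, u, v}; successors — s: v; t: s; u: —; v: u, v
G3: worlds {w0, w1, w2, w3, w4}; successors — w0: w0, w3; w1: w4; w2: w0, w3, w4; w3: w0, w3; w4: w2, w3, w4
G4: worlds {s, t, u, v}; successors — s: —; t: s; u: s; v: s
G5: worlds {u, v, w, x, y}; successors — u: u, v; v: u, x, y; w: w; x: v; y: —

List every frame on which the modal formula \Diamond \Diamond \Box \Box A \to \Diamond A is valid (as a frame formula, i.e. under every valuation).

The schema corresponds to a generalized confluence (Geach) condition: \forall x \forall y (x R^2 y \to \exists w (y R^2 w \wedge xRw)).
G1: fails — bR²a but no w with aR²w and bRw.
G2: fails — sR²u but no w with uR²w and sRw.
G3: fails — w1R²w3 but no w with w3R²w and w1Rw.
G4: holds.
G5: fails — uR²y but no t with yR²t and uRt.

G4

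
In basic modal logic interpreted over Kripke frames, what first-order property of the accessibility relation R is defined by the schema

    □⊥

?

□⊥ is valid iff no world has any successor (otherwise □⊥ fails at any world with one).

emptiness of R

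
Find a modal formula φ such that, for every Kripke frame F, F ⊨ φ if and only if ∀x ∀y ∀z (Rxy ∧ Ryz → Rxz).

This is transitivity; the standard corresponding axiom is 4: □r → □□r.
Suppose □r→□□r is valid. Take Rxy, Ryz and set V(r)={w : Rxw}. Then □r at x, so □□r at x, so □r at y, so r at z, i.e. Rxz.

□r → □□r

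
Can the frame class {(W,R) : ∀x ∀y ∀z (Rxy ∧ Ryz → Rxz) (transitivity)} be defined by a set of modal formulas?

Yes: it is transitivity, defined by the 4 schema □p → □□p.
Suppose □p→□□p is valid. Take Rxy, Ryz and set V(p)={w : Rxw}. Then □p at x, so □□p at x, so □p at y, so p at z, i.e. Rxz.

Yes, by □p → □□p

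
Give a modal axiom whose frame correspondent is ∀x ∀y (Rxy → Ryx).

s → □◇s

This is symmetry; the standard corresponding axiom is B: s → □◇s.
Suppose s→□◇s is valid. Take Rxy and set V(s)={x}. Then s at x, so □◇s at x, so ◇s at y, so some z with Ryz has s; z=x, i.e. Ryx.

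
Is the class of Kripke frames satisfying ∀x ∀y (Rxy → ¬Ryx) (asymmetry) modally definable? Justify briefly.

No

If a class were modally definable it would be closed under surjective bounded morphisms (Goldblatt–Thomason).
The 4-cycle (worlds w0,w1,w2,w3 with w0→w1→w2→w3→w0) is asymmetric. Mapping every world to a single reflexive point • is a surjective bounded morphism, and the reflexive point is not asymmetric (R•• but asymmetry requires ¬R••).
So the class is not modally definable.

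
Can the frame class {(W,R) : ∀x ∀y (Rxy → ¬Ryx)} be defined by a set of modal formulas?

If a class were modally definable it would be closed under surjective bounded morphisms (Goldblatt–Thomason).
The 5-cycle (worlds w0,w1,w2,w3,w4 with w0→w1→w2→w3→w4→w0) is asymmetric. Mapping every world to a single reflexive point • is a surjective bounded morphism, and the reflexive point is not asymmetric (R•• but asymmetry requires ¬R••).
So the class is not modally definable.

No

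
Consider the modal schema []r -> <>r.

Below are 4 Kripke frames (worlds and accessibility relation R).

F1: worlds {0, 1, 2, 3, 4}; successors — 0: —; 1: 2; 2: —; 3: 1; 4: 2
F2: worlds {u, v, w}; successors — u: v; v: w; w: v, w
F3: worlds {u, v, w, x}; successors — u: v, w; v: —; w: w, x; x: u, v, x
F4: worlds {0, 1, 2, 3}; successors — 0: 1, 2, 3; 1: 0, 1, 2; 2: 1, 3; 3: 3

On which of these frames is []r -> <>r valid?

F2, F4

The schema corresponds to seriality: forall x exists y Rxy.
F1: fails — world 0 has no successor.
F2: satisfies the condition.
F3: fails — world v has no successor.
F4: satisfies the condition.
Valid on: F2, F4.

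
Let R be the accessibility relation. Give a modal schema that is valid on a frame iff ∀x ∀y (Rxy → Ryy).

This is shift-reflexivity; the standard corresponding axiom is T□: □(□p → p).
Suppose □(□p→p) is valid. Take Rxy and set V(p)={w : Ryw}. Then at y, □p holds; since □(□p→p) at x, □p→p at y, so p at y, i.e. Ryy.

□(□p → p)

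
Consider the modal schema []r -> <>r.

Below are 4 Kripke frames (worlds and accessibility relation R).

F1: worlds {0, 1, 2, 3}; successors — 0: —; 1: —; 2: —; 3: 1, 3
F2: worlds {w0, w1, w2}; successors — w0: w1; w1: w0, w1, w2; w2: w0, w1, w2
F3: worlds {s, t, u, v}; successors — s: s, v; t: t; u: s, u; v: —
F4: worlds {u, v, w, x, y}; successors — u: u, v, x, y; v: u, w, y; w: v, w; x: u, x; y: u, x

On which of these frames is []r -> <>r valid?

This is the axiom for seriality; its first-order frame correspondent is forall x exists y Rxy.
F1: fails — world 0 has no successor.
F2: holds.
F3: fails — world v has no successor.
F4: holds.

F2, F4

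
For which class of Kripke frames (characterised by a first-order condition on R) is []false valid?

This schema is the Ver axiom.
It corresponds to emptiness of R: forall x forall y ~Rxy.

emptiness of R: forall x forall y ~Rxy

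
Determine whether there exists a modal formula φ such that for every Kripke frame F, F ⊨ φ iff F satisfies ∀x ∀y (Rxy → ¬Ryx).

Not modally definable

Modal frame validity is preserved under surjective bounded morphisms.
The 4-cycle (worlds a,b,c,d with a→b→c→d→a) is asymmetric. Mapping every world to a single reflexive point • is a surjective bounded morphism, and the reflexive point is not asymmetric (R•• but asymmetry requires ¬R••).
Hence asymmetry is not modally definable.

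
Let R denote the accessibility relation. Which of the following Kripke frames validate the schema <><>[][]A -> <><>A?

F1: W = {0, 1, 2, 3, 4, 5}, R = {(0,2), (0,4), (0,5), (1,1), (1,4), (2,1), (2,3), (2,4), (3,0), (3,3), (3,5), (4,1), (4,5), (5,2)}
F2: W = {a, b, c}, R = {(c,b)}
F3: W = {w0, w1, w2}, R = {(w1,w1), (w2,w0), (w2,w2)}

F1, F2

This is the axiom for a generalized confluence (Geach) condition; its first-order frame correspondent is forall x forall y (x R^2 y -> exists w (y R^2 w & x R^2 w)).
F1: ✓.
F2: ✓.
F3: fails — w2R²w0 but no w with w0R²w and w2R²w.
Valid on: F1, F2.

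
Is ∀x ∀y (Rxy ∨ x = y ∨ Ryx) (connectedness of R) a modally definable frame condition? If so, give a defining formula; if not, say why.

Not modally definable

Any modally definable frame class is closed under disjoint unions.
Take 4 disjoint single-world reflexive frames: each is trivially connected, but their disjoint union has 4 worlds with no edge between distinct components, so it is not connected.
So no modal formula (or set of formulas) defines exactly the connected frames.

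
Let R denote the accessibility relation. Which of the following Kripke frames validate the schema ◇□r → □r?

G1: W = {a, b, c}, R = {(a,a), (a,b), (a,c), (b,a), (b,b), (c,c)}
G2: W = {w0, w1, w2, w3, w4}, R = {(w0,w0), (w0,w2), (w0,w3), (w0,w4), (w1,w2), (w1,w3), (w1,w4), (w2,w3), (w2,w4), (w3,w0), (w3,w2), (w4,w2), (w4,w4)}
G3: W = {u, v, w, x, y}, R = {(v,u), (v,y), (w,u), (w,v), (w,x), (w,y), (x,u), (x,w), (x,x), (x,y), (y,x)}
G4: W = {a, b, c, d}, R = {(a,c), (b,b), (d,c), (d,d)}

none

This is the axiom for the Euclidean property; its first-order frame correspondent is ∀x ∀y ∀z (Rxy ∧ Rxz → Ryz).
G1: fails — Rab and Rac but not Rbc.
G2: fails — Rw0w4 and Rw0w0 but not Rw4w0.
G3: fails — Rvu and Rvu but not Ruu.
G4: fails — Rac and Rac but not Rcc.
Valid on no frame.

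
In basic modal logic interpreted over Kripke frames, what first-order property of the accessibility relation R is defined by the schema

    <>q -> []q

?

Suppose ◇q→□q is valid. Take Rxy, Rxz and set V(q)={y}. Then ◇q at x, so □q at x, so q at z, i.e. z=y.
Conversely, on a frame with partial functionality the schema holds at every world under every valuation.
So the correspondent is partial functionality.

Partial functionality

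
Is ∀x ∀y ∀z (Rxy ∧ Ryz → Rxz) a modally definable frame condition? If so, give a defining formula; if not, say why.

Yes, by □q → □□q

The condition is transitivity. A defining modal formula is □q → □□q.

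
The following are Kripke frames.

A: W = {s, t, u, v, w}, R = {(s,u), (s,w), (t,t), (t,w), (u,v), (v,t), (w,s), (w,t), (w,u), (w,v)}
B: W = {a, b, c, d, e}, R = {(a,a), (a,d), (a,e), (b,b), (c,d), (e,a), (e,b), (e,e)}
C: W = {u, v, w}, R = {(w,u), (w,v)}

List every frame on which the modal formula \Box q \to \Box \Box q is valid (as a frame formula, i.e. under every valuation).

Frame correspondent (Sahlqvist): \forall x \forall y \forall z (Rxy \wedge Ryz \to Rxz) — i.e. transitivity.
A: fails — Ruv and Rvt but not Rut.
B: fails — Rea and Rad but not Red.
C: ✓.
Valid on: C.

C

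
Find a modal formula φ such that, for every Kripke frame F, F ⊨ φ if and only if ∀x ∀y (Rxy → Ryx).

The condition is symmetry. The B schema s → □◇s defines it.
Suppose s→□◇s is valid. Take Rxy and set V(s)={x}. Then s at x, so □◇s at x, so ◇s at y, so some z with Ryz has s; z=x, i.e. Ryx.

s → □◇s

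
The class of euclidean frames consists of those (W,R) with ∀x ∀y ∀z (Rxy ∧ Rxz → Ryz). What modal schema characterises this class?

The condition is the Euclidean property. The 5 schema ◇r → □◇r defines it.
Suppose ◇r→□◇r is valid. Take Rxy, Rxz and set V(r)={y}. Then ◇r at x, so □◇r at x, so ◇r at z, so some w with Rzw has r; w=y, i.e. Rzy. By symmetry of the argument, Ryz.

◇r → □◇r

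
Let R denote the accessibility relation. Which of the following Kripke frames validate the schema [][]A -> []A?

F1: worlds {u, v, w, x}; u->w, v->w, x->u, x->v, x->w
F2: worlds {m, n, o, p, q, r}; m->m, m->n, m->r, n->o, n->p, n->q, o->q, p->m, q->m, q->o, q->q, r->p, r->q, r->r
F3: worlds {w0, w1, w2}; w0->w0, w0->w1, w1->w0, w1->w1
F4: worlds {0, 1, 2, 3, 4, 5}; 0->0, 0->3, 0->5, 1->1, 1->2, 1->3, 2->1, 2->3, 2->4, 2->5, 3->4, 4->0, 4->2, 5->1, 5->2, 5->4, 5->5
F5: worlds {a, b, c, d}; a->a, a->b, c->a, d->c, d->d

The schema corresponds to density: forall x forall y (Rxy -> exists z (Rxz & Rzy)).
F1: fails — Ruw but no z with Ruz and Rzw.
F2: fails — Rnp but no z with Rnz and Rzp.
F3: satisfies the condition.
F4: fails — R34 but no z with R3z and Rz4.
F5: satisfies the condition.

F3, F5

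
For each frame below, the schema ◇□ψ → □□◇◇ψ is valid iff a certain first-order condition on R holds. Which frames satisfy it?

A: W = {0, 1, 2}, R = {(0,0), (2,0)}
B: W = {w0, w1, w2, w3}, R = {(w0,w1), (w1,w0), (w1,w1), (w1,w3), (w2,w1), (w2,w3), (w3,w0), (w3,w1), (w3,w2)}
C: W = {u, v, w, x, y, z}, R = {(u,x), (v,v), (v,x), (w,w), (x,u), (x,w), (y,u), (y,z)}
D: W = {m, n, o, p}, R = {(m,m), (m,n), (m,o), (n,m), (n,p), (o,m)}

A, B

This is the axiom for a generalized confluence (Geach) condition; its first-order frame correspondent is ∀x ∀y ∀z ((xRy ∧ xR²z) → ∃w (yRw ∧ zR²w)).
A: holds.
B: holds.
C: fails — vRv, vR²u but no t with vRt and uR²t.
D: fails — mRm, mR²p but no w with mRw and pR²w.
Valid on: A, B.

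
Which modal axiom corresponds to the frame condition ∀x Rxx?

A defining formula is □r → r (the T axiom).
Suppose □r→r is valid. At any x set V(r)={w : Rxw}. Then □r holds at x, so r holds at x, i.e. Rxx.

□r → r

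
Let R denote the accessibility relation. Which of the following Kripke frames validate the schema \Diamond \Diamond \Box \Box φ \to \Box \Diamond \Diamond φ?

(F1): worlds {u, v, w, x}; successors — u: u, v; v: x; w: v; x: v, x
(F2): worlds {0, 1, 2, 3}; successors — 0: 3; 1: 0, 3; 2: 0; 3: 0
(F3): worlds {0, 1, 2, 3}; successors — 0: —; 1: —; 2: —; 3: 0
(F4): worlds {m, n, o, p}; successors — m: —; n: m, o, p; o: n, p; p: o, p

The schema corresponds to a generalized confluence (Geach) condition: \forall x \forall y \forall z ((x R^2 y \wedge xRz) \to \exists w (y R^2 w \wedge z R^2 w)).
(F1): holds.
(F2): fails — 0R²0, 0R3 but no w with 0R²w and 3R²w.
(F3): holds.
(F4): fails — nR²n, nRm but no w with nR²w and mR²w.

(F1), (F3)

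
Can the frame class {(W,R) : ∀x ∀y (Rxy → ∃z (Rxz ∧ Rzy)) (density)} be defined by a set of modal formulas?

This is a Sahlqvist condition; the C4 axiom □□q → □q defines it.
Suppose □□q→□q is valid. Take Rxy and set V(q)={w : xR²w}. Then □□q at x, so □q at x, so q at y, i.e. ∃z(Rxz∧Rzy).

Yes, by □□q → □q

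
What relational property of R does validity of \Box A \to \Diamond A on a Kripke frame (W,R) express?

Suppose □A→◇A is valid. At any x set V(A)=W. Then □A at x, so ◇A at x, so x has a successor.
Conversely, any frame satisfying \forall x \exists y Rxy validates the schema.
So the correspondent is seriality.

Seriality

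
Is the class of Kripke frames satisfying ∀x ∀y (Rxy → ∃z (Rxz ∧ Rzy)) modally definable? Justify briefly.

Yes: it is density, defined by the C4 schema □□r → □r.
Suppose □□r→□r is valid. Take Rxy and set V(r)={w : xR²w}. Then □□r at x, so □r at x, so r at y, i.e. ∃z(Rxz∧Rzy).

Yes, by □□r → □r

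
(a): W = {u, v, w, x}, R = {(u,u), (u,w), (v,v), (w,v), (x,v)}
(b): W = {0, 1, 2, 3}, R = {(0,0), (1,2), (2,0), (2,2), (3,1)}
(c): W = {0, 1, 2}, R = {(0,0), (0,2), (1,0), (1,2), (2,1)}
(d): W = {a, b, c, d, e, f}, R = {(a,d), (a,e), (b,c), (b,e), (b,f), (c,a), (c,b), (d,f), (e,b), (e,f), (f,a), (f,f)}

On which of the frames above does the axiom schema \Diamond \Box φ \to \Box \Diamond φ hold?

(b)

This is the axiom for convergence; its first-order frame correspondent is \forall x \forall y \forall z (Rxy \wedge Rxz \to \exists w (Ryw \wedge Rzw)).
(a): fails — Ruw and Ruu but w and u have no common successor.
(b): condition met.
(c): fails — R00 and R02 but 0 and 2 have no common successor.
(d): fails — Rff and Rfa but f and a have no common successor.
Valid on: (b).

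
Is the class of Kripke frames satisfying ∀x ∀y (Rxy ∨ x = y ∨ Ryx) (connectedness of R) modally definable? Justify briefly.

Any modally definable frame class is closed under disjoint unions.
Take 4 disjoint single-world reflexive frames: each is trivially connected, but their disjoint union has 4 worlds with no edge between distinct components, so it is not connected.
So the class is not modally definable.

Not modally definable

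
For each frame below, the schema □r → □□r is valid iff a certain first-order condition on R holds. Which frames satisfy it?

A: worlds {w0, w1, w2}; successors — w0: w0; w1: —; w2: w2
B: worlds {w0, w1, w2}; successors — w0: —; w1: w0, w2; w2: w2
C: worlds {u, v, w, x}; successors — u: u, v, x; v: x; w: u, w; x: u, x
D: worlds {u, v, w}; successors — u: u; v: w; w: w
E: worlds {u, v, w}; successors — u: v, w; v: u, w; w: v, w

Frame correspondent (Sahlqvist): ∀x ∀y ∀z (Rxy ∧ Ryz → Rxz) — i.e. transitivity.
A: satisfies the condition.
B: satisfies the condition.
C: fails — Rwu and Ruv but not Rwv.
D: satisfies the condition.
E: fails — Ruv and Rvu but not Ruu.

A, B, D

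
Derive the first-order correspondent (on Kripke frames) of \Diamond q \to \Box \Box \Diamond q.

This is a Sahlqvist (Geach-type) schema ◇^1□^0q → □^2◇^1q.
Minimal-valuation argument: fix x; take any y with xR^1y and any z with xR^2z. Set V(q) to the set of worlds R-reachable from y in exactly 0 steps. Then □^0q holds at y, so the antecedent holds at x; validity forces ◇^1q at z, giving a w with zR^1w and yR^0w.
First-order correspondent: \forall x \forall y \forall z ((xRy \wedge x R^2 z) \to \exists w (y = w \wedge zRw)).

\forall x \forall y \forall z ((xRy \wedge x R^2 z) \to \exists w (y = w \wedge zRw))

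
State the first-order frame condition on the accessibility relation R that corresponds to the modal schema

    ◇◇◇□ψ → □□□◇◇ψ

This is a Sahlqvist (Geach-type) schema ◇^3□^1ψ → □^3◇^2ψ.
Minimal-valuation argument: fix x; take any y with xR^3y and any z with xR^3z. Set V(ψ) to the set of worlds R-reachable from y in exactly 1 step. Then □^1ψ holds at y, so the antecedent holds at x; validity forces ◇^2ψ at z, giving a w with zR^2w and yR^1w.
First-order correspondent: ∀x ∀y ∀z ((xR³y ∧ xR³z) → ∃w (yRw ∧ zR²w)).

∀x ∀y ∀z ((xR³y ∧ xR³z) → ∃w (yRw ∧ zR²w))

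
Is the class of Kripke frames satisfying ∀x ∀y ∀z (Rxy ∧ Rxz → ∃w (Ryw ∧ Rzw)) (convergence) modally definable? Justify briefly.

This is a Sahlqvist condition; the .2 axiom ◇□p → □◇p defines it.
Suppose ◇□p→□◇p is valid. Take Rxy, Rxz and set V(p)={w : Ryw}. Then □p at y so ◇□p at x, so □◇p at x, so ◇p at z, giving w with Rzw and Ryw.

Yes, by ◇□p → □◇p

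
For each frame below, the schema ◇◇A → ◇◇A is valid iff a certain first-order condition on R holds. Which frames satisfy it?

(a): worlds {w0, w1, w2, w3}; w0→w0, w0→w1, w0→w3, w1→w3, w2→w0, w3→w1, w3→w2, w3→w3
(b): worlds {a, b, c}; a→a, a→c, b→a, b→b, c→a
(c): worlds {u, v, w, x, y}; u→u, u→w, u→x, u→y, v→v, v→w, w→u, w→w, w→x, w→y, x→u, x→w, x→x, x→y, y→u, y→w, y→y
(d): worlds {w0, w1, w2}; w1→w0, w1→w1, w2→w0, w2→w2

This is the axiom for a generalized confluence (Geach) condition; its first-order frame correspondent is ∀x ∀y (xR²y → ∃w (y = w ∧ xR²w)).
(a): ✓.
(b): ✓.
(c): ✓.
(d): ✓.
Valid on: (a), (b), (c), (d).

(a), (b), (c), (d)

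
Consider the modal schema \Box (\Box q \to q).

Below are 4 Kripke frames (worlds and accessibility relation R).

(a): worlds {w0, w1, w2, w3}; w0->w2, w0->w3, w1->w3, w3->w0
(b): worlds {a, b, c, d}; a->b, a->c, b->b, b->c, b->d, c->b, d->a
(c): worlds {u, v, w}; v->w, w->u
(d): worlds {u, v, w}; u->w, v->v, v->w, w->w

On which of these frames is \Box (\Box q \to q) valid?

Frame correspondent (Sahlqvist): \forall x \forall y (Rxy \to Ryy) — i.e. shift-reflexivity.
(a): fails — Rw0w2 but not Rw2w2.
(b): fails — Rbc but not Rcc.
(c): fails — Rwu but not Ruu.
(d): condition met.

(d)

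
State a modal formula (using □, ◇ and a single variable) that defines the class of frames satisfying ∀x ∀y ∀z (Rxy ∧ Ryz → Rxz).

A defining formula is □q → □□q (the 4 axiom).
Suppose □q→□□q is valid. Take Rxy, Ryz and set V(q)={w : Rxw}. Then □q at x, so □□q at x, so □q at y, so q at z, i.e. Rxz.

□q → □□q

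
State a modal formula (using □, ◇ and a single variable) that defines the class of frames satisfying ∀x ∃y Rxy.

□r → ◇r

This is seriality; the standard corresponding axiom is D: □r → ◇r.
Suppose □r→◇r is valid. At any x set V(r)=W. Then □r at x, so ◇r at x, so x has a successor.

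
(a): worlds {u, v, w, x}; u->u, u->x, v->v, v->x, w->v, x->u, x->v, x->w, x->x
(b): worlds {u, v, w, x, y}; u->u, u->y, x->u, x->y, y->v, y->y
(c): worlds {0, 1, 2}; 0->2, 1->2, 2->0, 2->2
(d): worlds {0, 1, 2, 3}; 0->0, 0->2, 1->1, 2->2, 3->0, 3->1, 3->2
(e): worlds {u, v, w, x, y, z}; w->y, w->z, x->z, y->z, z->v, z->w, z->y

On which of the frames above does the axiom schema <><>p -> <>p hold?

(d)

Frame correspondent (Sahlqvist): forall x forall y forall z (Rxy & Ryz -> Rxz) — i.e. transitivity.
(a): fails — Rvx and Rxw but not Rvw.
(b): fails — Ruy and Ryv but not Ruv.
(c): fails — R12 and R20 but not R10.
(d): condition met.
(e): fails — Rzy and Ryz but not Rzz.
Valid on: (d).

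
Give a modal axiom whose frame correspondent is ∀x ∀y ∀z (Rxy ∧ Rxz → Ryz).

◇q → □◇q

This is the Euclidean property; the standard corresponding axiom is 5: ◇q → □◇q.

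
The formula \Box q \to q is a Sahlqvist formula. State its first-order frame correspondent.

This schema is the T axiom.
Its frame correspondent is reflexivity — \forall x Rxx.

reflexivity: \forall x Rxx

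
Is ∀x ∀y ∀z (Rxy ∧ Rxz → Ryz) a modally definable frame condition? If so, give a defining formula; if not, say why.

Yes, by ◇r → □◇r

The condition is the Euclidean property. A defining modal formula is ◇r → □◇r.
Suppose ◇r→□◇r is valid. Take Rxy, Rxz and set V(r)={y}. Then ◇r at x, so □◇r at x, so ◇r at z, so some w with Rzw has r; w=y, i.e. Rzy. By symmetry of the argument, Ryz.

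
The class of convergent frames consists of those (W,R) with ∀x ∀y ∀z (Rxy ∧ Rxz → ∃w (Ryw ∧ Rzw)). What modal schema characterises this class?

The condition is convergence. The .2 schema ◇□r → □◇r defines it.

◇□r → □◇r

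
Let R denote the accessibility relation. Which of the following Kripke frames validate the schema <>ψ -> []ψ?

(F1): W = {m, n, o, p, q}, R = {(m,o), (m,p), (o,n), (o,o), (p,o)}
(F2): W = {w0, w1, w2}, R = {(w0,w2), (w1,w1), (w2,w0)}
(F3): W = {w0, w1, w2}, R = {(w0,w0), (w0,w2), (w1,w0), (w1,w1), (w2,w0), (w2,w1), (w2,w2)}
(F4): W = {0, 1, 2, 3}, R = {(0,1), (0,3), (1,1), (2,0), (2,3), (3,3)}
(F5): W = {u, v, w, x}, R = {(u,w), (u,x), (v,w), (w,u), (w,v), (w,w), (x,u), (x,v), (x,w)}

(F2)

Frame correspondent (Sahlqvist): forall x forall y forall z (Rxy & Rxz -> y = z) — i.e. partial functionality.
(F1): fails — m sees both o and p.
(F2): ✓.
(F3): fails — w0 sees both w0 and w2.
(F4): fails — 0 sees both 1 and 3.
(F5): fails — u sees both w and x.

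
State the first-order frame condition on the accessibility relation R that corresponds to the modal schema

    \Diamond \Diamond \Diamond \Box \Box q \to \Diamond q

This is a Sahlqvist (Geach-type) schema ◇^3□^2q → □^0◇^1q.
First-order correspondent: \forall x \forall y (x R^3 y \to \exists w (y R^2 w \wedge xRw)).

\forall x \forall y (x R^3 y \to \exists w (y R^2 w \wedge xRw))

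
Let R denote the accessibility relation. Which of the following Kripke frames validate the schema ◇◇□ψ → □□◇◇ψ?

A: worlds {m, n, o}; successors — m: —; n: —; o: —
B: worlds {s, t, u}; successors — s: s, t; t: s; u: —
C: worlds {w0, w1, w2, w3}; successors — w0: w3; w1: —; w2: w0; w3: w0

This is the axiom for a generalized confluence (Geach) condition; its first-order frame correspondent is ∀x ∀y ∀z ((xR²y ∧ xR²z) → ∃w (yRw ∧ zR²w)).
A: holds.
B: holds.
C: fails — w0R²w0, w0R²w0 but no w with w0Rw and w0R²w.
Valid on: A, B.

A, B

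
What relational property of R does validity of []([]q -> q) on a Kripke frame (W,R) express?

shift-reflexivity

This schema is the T□ axiom.
It corresponds to shift-reflexivity: forall x forall y (Rxy -> Ryy).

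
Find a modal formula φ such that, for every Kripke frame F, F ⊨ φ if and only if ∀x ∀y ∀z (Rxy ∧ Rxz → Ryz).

This is the Euclidean property; the standard corresponding axiom is 5: ◇r → □◇r.
Suppose ◇r→□◇r is valid. Take Rxy, Rxz and set V(r)={y}. Then ◇r at x, so □◇r at x, so ◇r at z, so some w with Rzw has r; w=y, i.e. Rzy. By symmetry of the argument, Ryz.

◇r → □◇r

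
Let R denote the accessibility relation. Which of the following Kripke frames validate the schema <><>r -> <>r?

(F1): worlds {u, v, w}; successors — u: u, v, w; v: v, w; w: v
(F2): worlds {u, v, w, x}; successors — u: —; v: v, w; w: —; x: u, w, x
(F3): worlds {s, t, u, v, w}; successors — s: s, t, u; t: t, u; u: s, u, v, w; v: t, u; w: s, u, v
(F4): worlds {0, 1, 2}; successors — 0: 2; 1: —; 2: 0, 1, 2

The schema corresponds to transitivity: forall x forall y forall z (Rxy & Ryz -> Rxz).
(F1): fails — Rwv and Rvw but not Rww.
(F2): satisfies the condition.
(F3): fails — Ruv and Rvt but not Rut.
(F4): fails — R02 and R20 but not R00.

(F2)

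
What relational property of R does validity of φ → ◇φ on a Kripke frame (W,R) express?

Replacing φ by ¬φ and contraposing gives the equivalent schema □φ → φ.
Suppose □φ→φ is valid. At any x set V(φ)={w : Rxw}. Then □φ holds at x, so φ holds at x, i.e. Rxx.
The converse is a direct semantic check.
Frame condition: ∀x Rxx.

Reflexivity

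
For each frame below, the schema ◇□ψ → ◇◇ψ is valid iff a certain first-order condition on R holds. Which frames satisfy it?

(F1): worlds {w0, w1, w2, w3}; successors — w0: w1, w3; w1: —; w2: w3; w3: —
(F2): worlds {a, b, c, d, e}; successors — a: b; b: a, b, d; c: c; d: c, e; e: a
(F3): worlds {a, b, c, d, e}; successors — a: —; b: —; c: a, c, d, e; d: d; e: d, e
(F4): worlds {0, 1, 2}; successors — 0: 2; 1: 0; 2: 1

(F2), (F4)

This is the axiom for a generalized confluence (Geach) condition; its first-order frame correspondent is ∀x ∀y (xRy → ∃w (yRw ∧ xR²w)).
(F1): fails — w0Rw1 but no w with w1Rw and w0R²w.
(F2): holds.
(F3): fails — cRa but no w with aRw and cR²w.
(F4): holds.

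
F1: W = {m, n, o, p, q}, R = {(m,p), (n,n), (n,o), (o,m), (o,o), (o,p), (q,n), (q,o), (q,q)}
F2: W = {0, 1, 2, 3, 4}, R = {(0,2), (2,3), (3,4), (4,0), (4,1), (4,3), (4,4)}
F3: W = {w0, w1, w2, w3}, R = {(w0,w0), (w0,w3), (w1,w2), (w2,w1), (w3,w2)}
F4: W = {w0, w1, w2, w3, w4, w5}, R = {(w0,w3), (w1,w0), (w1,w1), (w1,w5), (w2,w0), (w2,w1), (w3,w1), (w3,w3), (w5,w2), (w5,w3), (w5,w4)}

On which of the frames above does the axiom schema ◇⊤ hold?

F3

The schema corresponds to seriality: ∀x ∃y Rxy.
F1: fails — world p has no successor.
F2: fails — world 1 has no successor.
F3: holds.
F4: fails — world w4 has no successor.
Valid on: F3.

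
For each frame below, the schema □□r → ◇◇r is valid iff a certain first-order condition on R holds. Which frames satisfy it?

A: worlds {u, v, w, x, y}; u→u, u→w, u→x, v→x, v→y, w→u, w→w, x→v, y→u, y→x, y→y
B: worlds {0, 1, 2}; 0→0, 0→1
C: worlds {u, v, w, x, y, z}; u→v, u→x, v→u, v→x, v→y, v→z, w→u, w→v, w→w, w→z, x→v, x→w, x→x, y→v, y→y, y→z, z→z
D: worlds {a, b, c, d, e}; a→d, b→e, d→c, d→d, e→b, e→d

This is the axiom for a generalized confluence (Geach) condition; its first-order frame correspondent is ∀x ∃w (xR²w ∧ xR²w).
A: satisfies the condition.
B: fails — at 1 but no w with 1R²w and 1R²w.
C: satisfies the condition.
D: fails — at c but no w with cR²w and cR²w.
Valid on: A, C.

A, C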